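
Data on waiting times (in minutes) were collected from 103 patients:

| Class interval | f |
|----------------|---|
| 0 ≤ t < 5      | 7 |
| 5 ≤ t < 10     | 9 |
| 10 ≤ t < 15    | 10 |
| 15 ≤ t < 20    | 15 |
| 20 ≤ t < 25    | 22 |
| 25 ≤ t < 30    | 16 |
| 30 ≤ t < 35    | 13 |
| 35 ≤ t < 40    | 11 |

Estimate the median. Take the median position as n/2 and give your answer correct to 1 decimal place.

Cumulative frequencies: 7, 16, 26, 41, 63, 79, 92, 103
n = 103; position = n/2 = 51.5.
This falls in the class 20 ≤ t < 25: L = 20, F = 41, f = 22, h = 5.
Median ≈ 20 + ((51.5 − 41) / 22) × 5 = 22.3864

22.4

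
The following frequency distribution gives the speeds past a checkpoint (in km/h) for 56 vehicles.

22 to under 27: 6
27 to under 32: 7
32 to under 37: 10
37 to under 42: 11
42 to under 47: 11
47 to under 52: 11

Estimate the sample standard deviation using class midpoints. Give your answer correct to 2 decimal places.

8.13

Midpoints: 24.5, 29.5, 34.5, 39.5, 44.5, 49.5
n = 56, Σfm = 2167, mean = 38.6964
Σfm² = 87494
Σf(m − x̄)² = Σfm² − (Σfm)²/n = 87494 − 2167²/56 = 3638.8393
Sample variance = 3638.8393 / 55 = 66.1607
Standard deviation = √66.1607 = 8.1339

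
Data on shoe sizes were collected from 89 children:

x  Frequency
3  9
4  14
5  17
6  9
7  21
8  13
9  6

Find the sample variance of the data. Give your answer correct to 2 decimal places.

3.19

Values: 3, 4, 5, 6, 7, 8, 9
n = 89, Σfx = 527, mean = 5.9213
Σfx² = 3401
Σf(x − x̄)² = Σfx² − (Σfx)²/n = 3401 − 527²/89 = 280.4494
Sample variance = 280.4494 / 88 = 3.1869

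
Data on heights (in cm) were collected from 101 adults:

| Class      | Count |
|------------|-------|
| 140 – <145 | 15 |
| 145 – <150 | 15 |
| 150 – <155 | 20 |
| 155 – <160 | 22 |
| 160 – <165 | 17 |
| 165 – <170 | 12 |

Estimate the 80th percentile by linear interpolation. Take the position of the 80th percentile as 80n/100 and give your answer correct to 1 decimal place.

Cumulative frequencies: 15, 30, 50, 72, 89, 101
n = 101; position = 80n/100 = 80.8.
This falls in the class 160 – <165: L = 160, F = 72, f = 17, h = 5.
80th percentile ≈ 160 + ((80.8 − 72) / 17) × 5 = 162.5882

162.6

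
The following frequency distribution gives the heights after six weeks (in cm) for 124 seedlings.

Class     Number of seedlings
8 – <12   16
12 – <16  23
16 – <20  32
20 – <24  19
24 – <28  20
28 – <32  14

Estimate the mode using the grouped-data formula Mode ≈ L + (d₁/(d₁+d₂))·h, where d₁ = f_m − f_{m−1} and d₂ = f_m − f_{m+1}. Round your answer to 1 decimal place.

17.6

Modal class: 16 – <20 (highest frequency 32).
d₁ = 32 − 23 = 9, d₂ = 32 − 19 = 13
Mode ≈ 16 + (9/(9+13)) × 4 = 16 + 1.6364 = 17.6364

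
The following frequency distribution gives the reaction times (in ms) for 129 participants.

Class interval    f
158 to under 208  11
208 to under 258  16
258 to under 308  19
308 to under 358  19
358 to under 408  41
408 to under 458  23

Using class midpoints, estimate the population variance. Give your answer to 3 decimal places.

6103.299

Midpoints: 183, 233, 283, 333, 383, 433
n = 129, Σfm = 43107, mean = 334.1628
Σfm² = 15192081
Σf(m − x̄)² = Σfm² − (Σfm)²/n = 15192081 − 43107²/129 = 787325.5814
Population variance = 787325.5814 / 129 = 6103.2991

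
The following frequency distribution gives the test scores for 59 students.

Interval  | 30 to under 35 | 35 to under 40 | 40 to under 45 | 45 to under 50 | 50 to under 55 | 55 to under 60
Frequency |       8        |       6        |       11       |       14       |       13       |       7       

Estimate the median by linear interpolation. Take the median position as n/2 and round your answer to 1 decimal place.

Cumulative frequencies: 8, 14, 25, 39, 52, 59
n = 59; position = n/2 = 29.5.
This falls in the class 45 to under 50: L = 45, F = 25, f = 14, h = 5.
Median ≈ 45 + ((29.5 − 25) / 14) × 5 = 46.6071

46.6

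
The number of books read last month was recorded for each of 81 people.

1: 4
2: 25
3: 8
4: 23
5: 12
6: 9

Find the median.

4

Cumulative frequencies: 4, 29, 37, 60, 72, 81
n = 81, so the median is the value in position (n+1)/2 = 41.
Position 41 falls at value 4.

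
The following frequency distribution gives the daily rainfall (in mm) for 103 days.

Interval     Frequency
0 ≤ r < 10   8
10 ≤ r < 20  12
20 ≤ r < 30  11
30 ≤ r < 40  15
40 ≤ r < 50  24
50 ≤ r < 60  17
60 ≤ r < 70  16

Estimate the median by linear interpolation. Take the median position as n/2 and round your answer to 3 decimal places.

42.292

Cumulative frequencies: 8, 20, 31, 46, 70, 87, 103
n = 103; position = n/2 = 51.5.
This falls in the class 40 ≤ r < 50: L = 40, F = 46, f = 24, h = 10.
Median ≈ 40 + ((51.5 − 46) / 24) × 10 = 42.2917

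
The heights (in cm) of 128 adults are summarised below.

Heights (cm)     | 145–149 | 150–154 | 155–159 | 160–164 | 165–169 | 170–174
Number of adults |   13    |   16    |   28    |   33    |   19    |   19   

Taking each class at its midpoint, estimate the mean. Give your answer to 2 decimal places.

Midpoints: 147, 152, 157, 162, 167, 172
Σfm = 13×147 + 16×152 + 28×157 + 33×162 + 19×167 + 19×172 = 20526
n = Σf = 128
Mean = 20526 / 128 = 160.3594

160.36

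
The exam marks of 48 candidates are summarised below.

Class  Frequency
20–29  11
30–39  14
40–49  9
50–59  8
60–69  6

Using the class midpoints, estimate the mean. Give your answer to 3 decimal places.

41.167

Midpoints: 24.5, 34.5, 44.5, 54.5, 64.5
Σfm = 11×24.5 + 14×34.5 + 9×44.5 + 8×54.5 + 6×64.5 = 1976
n = Σf = 48
Mean = 1976 / 48 = 41.1667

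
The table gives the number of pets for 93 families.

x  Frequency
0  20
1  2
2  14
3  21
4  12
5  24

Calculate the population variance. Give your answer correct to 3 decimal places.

3.296

Values: 0, 1, 2, 3, 4, 5
n = 93, Σfx = 261, mean = 2.8065
Σfx² = 1039
Σf(x − x̄)² = Σfx² − (Σfx)²/n = 1039 − 261²/93 = 306.5161
Population variance = 306.5161 / 93 = 3.2959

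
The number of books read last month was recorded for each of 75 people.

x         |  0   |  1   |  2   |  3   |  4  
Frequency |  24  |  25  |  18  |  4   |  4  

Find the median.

Cumulative frequencies: 24, 49, 67, 71, 75
n = 75, so the median is the value in position (n+1)/2 = 38.
Position 38 falls at value 1.

1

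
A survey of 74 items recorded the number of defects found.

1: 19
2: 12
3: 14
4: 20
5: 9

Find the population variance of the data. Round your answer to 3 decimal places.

Values: 1, 2, 3, 4, 5
n = 74, Σfx = 210, mean = 2.8378
Σfx² = 738
Σf(x − x̄)² = Σfx² − (Σfx)²/n = 738 − 210²/74 = 142.0541
Population variance = 142.0541 / 74 = 1.9196

1.920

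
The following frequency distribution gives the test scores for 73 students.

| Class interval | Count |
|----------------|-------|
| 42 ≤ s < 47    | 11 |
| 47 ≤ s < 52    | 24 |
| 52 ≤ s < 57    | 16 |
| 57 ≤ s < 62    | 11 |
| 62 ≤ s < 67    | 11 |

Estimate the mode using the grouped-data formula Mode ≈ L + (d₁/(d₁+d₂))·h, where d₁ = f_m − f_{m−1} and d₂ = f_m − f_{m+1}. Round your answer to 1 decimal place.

50.1

Modal class: 47 ≤ s < 52 (highest frequency 24).
d₁ = 24 − 11 = 13, d₂ = 24 − 16 = 8
Mode ≈ 47 + (13/(13+8)) × 5 = 47 + 3.0952 = 50.0952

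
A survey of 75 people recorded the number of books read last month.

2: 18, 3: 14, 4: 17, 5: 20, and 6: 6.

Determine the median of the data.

Cumulative frequencies: 18, 32, 49, 69, 75
n = 75, so the median is the value in position (n+1)/2 = 38.
Position 38 falls at value 4.

4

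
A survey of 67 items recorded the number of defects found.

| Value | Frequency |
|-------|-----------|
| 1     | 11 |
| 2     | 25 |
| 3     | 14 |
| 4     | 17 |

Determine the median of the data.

2

Cumulative frequencies: 11, 36, 50, 67
n = 67, so the median is the value in position (n+1)/2 = 34.
Position 34 falls at value 2.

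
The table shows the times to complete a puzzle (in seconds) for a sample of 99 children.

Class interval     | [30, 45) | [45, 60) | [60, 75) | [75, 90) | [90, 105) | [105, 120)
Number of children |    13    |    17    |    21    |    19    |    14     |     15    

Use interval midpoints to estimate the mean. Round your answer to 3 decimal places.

Midpoints: 37.5, 52.5, 67.5, 82.5, 97.5, 112.5
Σfm = 13×37.5 + 17×52.5 + 21×67.5 + 19×82.5 + 14×97.5 + 15×112.5 = 7417.5
n = Σf = 99
Mean = 7417.5 / 99 = 74.9242

74.924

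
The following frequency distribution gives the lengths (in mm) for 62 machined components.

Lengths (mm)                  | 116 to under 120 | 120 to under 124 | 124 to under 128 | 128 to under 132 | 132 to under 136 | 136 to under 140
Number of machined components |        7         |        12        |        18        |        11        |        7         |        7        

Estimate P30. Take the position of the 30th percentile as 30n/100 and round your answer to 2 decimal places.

Cumulative frequencies: 7, 19, 37, 48, 55, 62
n = 62; position = 30n/100 = 18.6.
This falls in the class 120 to under 124: L = 120, F = 7, f = 12, h = 4.
30th percentile ≈ 120 + ((18.6 − 7) / 12) × 4 = 123.8667

123.87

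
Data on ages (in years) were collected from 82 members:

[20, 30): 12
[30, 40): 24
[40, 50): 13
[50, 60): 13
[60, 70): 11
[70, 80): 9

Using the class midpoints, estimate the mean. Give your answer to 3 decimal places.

Midpoints: 25, 35, 45, 55, 65, 75
Σfm = 12×25 + 24×35 + 13×45 + 13×55 + 11×65 + 9×75 = 3830
n = Σf = 82
Mean = 3830 / 82 = 46.7073

46.707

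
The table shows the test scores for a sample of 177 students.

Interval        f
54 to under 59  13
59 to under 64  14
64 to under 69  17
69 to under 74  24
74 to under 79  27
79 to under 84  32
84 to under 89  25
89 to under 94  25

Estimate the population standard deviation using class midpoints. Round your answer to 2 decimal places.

10.52

Midpoints: 56.5, 61.5, 66.5, 71.5, 76.5, 81.5, 86.5, 91.5
n = 177, Σfm = 13565.5, mean = 76.6412
Σfm² = 1059248.25
Σf(m − x̄)² = Σfm² − (Σfm)²/n = 1059248.25 − 13565.5²/177 = 19571.4689
Population variance = 19571.4689 / 177 = 110.5733
Standard deviation = √110.5733 = 10.5154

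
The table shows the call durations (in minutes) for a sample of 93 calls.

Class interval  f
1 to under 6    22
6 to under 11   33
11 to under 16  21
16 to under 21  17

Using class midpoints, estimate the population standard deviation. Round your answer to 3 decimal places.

Midpoints: 3.5, 8.5, 13.5, 18.5
n = 93, Σfm = 955.5, mean = 10.2742
Σfm² = 12299.25
Σf(m − x̄)² = Σfm² − (Σfm)²/n = 12299.25 − 955.5²/93 = 2482.2581
Population variance = 2482.2581 / 93 = 26.6909
Standard deviation = √26.6909 = 5.1663

5.166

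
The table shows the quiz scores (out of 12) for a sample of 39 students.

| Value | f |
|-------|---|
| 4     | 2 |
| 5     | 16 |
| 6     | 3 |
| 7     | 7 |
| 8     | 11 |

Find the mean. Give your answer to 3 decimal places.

6.231

Values: 4, 5, 6, 7, 8
Σfx = 2×4 + 16×5 + 3×6 + 7×7 + 11×8 = 243
n = Σf = 39
Mean = 243 / 39 = 6.2308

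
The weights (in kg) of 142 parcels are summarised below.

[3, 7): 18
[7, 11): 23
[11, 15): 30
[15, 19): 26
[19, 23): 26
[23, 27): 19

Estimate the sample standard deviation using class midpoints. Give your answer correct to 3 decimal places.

6.350

Midpoints: 5, 9, 13, 17, 21, 25
n = 142, Σfm = 2150, mean = 15.1408
Σfm² = 38238
Σf(m − x̄)² = Σfm² − (Σfm)²/n = 38238 − 2150²/142 = 5685.1831
Sample variance = 5685.1831 / 141 = 40.3204
Standard deviation = √40.3204 = 6.3498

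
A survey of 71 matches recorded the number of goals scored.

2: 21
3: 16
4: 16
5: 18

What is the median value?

Cumulative frequencies: 21, 37, 53, 71
n = 71, so the median is the value in position (n+1)/2 = 36.
Position 36 falls at value 3.

3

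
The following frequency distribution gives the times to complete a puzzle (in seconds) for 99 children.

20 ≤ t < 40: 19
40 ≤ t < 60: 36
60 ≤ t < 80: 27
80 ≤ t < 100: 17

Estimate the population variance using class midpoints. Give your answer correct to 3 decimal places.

388.613

Midpoints: 30, 50, 70, 90
n = 99, Σfm = 5790, mean = 58.4848
Σfm² = 377100
Σf(m − x̄)² = Σfm² − (Σfm)²/n = 377100 − 5790²/99 = 38472.7273
Population variance = 38472.7273 / 99 = 388.6134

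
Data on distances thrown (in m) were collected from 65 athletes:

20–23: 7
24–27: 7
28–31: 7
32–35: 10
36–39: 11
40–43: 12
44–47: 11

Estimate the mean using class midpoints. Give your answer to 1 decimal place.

Midpoints: 21.5, 25.5, 29.5, 33.5, 37.5, 41.5, 45.5
Σfm = 7×21.5 + 7×25.5 + 7×29.5 + 10×33.5 + 11×37.5 + 12×41.5 + 11×45.5 = 2281.5
n = Σf = 65
Mean = 2281.5 / 65 = 35.1000

35.1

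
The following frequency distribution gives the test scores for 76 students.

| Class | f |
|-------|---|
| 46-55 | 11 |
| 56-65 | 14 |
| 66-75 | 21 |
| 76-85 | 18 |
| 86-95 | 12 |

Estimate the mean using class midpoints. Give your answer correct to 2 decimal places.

Midpoints: 50.5, 60.5, 70.5, 80.5, 90.5
Σfm = 11×50.5 + 14×60.5 + 21×70.5 + 18×80.5 + 12×90.5 = 5418
n = Σf = 76
Mean = 5418 / 76 = 71.2895

71.29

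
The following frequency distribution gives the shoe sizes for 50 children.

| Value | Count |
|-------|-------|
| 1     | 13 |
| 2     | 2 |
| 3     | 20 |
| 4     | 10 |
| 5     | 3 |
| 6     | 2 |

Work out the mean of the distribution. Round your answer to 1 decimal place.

2.9

Values: 1, 2, 3, 4, 5, 6
Σfx = 13×1 + 2×2 + 20×3 + 10×4 + 3×5 + 2×6 = 144
n = Σf = 50
Mean = 144 / 50 = 2.8800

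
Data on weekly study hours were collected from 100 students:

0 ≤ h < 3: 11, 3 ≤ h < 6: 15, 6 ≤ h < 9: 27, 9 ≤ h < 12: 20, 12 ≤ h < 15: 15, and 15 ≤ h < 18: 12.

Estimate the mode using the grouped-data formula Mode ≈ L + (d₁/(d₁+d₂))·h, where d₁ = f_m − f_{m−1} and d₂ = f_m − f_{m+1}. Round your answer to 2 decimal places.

7.89

Modal class: 6 ≤ h < 9 (highest frequency 27).
d₁ = 27 − 15 = 12, d₂ = 27 − 20 = 7
Mode ≈ 6 + (12/(12+7)) × 3 = 6 + 1.8947 = 7.8947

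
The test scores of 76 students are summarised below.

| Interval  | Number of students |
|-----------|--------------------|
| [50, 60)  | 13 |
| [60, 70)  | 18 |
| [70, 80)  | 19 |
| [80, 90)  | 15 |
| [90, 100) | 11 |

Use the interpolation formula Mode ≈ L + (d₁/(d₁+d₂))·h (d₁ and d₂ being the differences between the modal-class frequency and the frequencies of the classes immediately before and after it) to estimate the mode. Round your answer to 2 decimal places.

72.00

Modal class: [70, 80) (highest frequency 19).
d₁ = 19 − 18 = 1, d₂ = 19 − 15 = 4
Mode ≈ 70 + (1/(1+4)) × 10 = 70 + 2.0000 = 72.0000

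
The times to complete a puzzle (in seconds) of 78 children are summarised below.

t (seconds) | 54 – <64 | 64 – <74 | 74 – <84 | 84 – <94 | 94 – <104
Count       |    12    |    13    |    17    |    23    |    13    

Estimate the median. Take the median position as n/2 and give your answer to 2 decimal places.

82.24

Cumulative frequencies: 12, 25, 42, 65, 78
n = 78; position = n/2 = 39.
This falls in the class 74 – <84: L = 74, F = 25, f = 17, h = 10.
Median ≈ 74 + ((39 − 25) / 17) × 10 = 82.2353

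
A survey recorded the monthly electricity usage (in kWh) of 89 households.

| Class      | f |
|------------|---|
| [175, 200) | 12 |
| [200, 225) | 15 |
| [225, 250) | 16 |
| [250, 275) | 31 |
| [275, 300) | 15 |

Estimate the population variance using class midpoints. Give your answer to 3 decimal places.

Midpoints: 187.5, 212.5, 237.5, 262.5, 287.5
n = 89, Σfm = 21687.5, mean = 243.6798
Σfm² = 5377656.25
Σf(m − x̄)² = Σfm² − (Σfm)²/n = 5377656.25 − 21687.5²/89 = 92851.1236
Population variance = 92851.1236 / 89 = 1043.2711

1043.271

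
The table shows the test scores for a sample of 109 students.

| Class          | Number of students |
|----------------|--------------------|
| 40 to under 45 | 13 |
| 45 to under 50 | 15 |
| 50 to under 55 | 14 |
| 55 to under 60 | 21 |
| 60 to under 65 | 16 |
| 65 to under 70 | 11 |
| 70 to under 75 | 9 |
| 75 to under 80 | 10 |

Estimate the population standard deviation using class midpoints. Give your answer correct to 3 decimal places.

Midpoints: 42.5, 47.5, 52.5, 57.5, 62.5, 67.5, 72.5, 77.5
n = 109, Σfm = 6377.5, mean = 58.5092
Σfm² = 385331.25
Σf(m − x̄)² = Σfm² − (Σfm)²/n = 385331.25 − 6377.5²/109 = 12188.9908
Population variance = 12188.9908 / 109 = 111.8256
Standard deviation = √111.8256 = 10.5748

10.575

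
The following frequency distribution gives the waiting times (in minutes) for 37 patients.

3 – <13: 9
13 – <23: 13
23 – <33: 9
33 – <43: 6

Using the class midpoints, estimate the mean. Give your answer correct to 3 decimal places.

Midpoints: 8, 18, 28, 38
Σfm = 9×8 + 13×18 + 9×28 + 6×38 = 786
n = Σf = 37
Mean = 786 / 37 = 21.2432

21.243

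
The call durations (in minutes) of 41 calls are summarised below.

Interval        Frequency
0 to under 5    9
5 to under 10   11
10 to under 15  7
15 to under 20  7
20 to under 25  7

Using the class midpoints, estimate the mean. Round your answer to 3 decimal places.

11.524

Midpoints: 2.5, 7.5, 12.5, 17.5, 22.5
Σfm = 9×2.5 + 11×7.5 + 7×12.5 + 7×17.5 + 7×22.5 = 472.5
n = Σf = 41
Mean = 472.5 / 41 = 11.5244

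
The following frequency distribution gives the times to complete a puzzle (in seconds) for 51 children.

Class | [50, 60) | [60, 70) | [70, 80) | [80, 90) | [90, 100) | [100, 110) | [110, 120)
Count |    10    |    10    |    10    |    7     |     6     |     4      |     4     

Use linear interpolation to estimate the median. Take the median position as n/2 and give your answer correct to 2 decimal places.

Cumulative frequencies: 10, 20, 30, 37, 43, 47, 51
n = 51; position = n/2 = 25.5.
This falls in the class [70, 80): L = 70, F = 20, f = 10, h = 10.
Median ≈ 70 + ((25.5 − 20) / 10) × 10 = 75.5000

75.50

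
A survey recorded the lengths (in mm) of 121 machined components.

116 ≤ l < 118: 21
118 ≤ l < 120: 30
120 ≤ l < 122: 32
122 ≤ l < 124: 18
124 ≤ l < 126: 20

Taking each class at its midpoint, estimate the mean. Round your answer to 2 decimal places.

120.77

Midpoints: 117, 119, 121, 123, 125
Σfm = 21×117 + 30×119 + 32×121 + 18×123 + 20×125 = 14613
n = Σf = 121
Mean = 14613 / 121 = 120.7686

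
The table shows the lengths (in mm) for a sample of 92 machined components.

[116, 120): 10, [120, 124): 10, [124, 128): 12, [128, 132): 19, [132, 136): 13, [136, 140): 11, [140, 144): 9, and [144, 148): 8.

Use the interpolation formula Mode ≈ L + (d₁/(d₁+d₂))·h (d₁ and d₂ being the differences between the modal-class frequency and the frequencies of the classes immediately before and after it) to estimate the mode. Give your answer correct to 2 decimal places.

Modal class: [128, 132) (highest frequency 19).
d₁ = 19 − 12 = 7, d₂ = 19 − 13 = 6
Mode ≈ 128 + (7/(7+6)) × 4 = 128 + 2.1538 = 130.1538

130.15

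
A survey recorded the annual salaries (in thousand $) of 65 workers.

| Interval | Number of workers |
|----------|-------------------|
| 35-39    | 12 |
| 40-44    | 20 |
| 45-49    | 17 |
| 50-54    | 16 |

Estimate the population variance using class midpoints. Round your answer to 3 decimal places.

27.669

Midpoints: 37, 42, 47, 52
n = 65, Σfm = 2915, mean = 44.8462
Σfm² = 132525
Σf(m − x̄)² = Σfm² − (Σfm)²/n = 132525 − 2915²/65 = 1798.4615
Population variance = 1798.4615 / 65 = 27.6686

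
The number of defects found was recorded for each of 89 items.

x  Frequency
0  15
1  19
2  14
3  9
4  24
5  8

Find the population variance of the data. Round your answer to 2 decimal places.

Values: 0, 1, 2, 3, 4, 5
n = 89, Σfx = 210, mean = 2.3596
Σfx² = 740
Σf(x − x̄)² = Σfx² − (Σfx)²/n = 740 − 210²/89 = 244.4944
Population variance = 244.4944 / 89 = 2.7471

2.75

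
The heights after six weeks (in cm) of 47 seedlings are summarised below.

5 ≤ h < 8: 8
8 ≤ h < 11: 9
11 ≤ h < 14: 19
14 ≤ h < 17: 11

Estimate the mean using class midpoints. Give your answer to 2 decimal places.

11.61

Midpoints: 6.5, 9.5, 12.5, 15.5
Σfm = 8×6.5 + 9×9.5 + 19×12.5 + 11×15.5 = 545.5
n = Σf = 47
Mean = 545.5 / 47 = 11.6064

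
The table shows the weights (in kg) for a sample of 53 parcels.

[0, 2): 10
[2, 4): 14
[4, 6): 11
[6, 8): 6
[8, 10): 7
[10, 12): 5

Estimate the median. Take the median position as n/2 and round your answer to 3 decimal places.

4.455

Cumulative frequencies: 10, 24, 35, 41, 48, 53
n = 53; position = n/2 = 26.5.
This falls in the class [4, 6): L = 4, F = 24, f = 11, h = 2.
Median ≈ 4 + ((26.5 − 24) / 11) × 2 = 4.4545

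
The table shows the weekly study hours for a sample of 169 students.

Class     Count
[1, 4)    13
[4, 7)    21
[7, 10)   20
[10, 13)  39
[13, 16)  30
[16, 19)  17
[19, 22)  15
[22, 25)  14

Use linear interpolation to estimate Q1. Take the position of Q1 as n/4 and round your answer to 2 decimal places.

8.24

Cumulative frequencies: 13, 34, 54, 93, 123, 140, 155, 169
n = 169; position = n/4 = 42.25.
This falls in the class [7, 10): L = 7, F = 34, f = 20, h = 3.
Lower quartile ≈ 7 + ((42.25 − 34) / 20) × 3 = 8.2375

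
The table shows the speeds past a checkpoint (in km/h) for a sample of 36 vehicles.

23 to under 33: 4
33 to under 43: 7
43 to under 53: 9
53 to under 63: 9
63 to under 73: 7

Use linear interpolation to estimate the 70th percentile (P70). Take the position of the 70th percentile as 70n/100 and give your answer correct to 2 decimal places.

Cumulative frequencies: 4, 11, 20, 29, 36
n = 36; position = 70n/100 = 25.2.
This falls in the class 53 to under 63: L = 53, F = 20, f = 9, h = 10.
70th percentile ≈ 53 + ((25.2 − 20) / 9) × 10 = 58.7778

58.78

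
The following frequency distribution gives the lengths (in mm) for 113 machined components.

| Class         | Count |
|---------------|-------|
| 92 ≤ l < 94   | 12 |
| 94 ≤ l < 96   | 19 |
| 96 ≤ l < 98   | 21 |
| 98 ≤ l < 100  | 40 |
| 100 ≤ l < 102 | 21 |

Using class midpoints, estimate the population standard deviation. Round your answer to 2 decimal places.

Midpoints: 93, 95, 97, 99, 101
n = 113, Σfm = 11039, mean = 97.6903
Σfm² = 1079113
Σf(m − x̄)² = Σfm² − (Σfm)²/n = 1079113 − 11039²/113 = 710.1593
Population variance = 710.1593 / 113 = 6.2846
Standard deviation = √6.2846 = 2.5069

2.51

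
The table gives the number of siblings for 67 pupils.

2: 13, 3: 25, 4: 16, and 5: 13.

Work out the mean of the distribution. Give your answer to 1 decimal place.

Values: 2, 3, 4, 5
Σfx = 13×2 + 25×3 + 16×4 + 13×5 = 230
n = Σf = 67
Mean = 230 / 67 = 3.4328

3.4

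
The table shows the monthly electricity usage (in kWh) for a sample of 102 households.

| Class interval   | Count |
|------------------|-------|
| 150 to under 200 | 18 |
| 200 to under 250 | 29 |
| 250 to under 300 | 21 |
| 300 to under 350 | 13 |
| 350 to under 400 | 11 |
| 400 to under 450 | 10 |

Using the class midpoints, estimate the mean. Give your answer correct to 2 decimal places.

275.00

Midpoints: 175, 225, 275, 325, 375, 425
Σfm = 18×175 + 29×225 + 21×275 + 13×325 + 11×375 + 10×425 = 28050
n = Σf = 102
Mean = 28050 / 102 = 275.0000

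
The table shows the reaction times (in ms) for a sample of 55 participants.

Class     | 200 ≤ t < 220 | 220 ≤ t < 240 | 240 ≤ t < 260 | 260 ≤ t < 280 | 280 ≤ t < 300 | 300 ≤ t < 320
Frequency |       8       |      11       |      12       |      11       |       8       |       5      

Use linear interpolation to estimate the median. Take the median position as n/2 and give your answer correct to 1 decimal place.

254.2

Cumulative frequencies: 8, 19, 31, 42, 50, 55
n = 55; position = n/2 = 27.5.
This falls in the class 240 ≤ t < 260: L = 240, F = 19, f = 12, h = 20.
Median ≈ 240 + ((27.5 − 19) / 12) × 20 = 254.1667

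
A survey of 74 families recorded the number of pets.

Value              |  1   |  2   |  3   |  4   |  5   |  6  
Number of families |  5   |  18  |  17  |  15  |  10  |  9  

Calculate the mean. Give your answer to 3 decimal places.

Values: 1, 2, 3, 4, 5, 6
Σfx = 5×1 + 18×2 + 17×3 + 15×4 + 10×5 + 9×6 = 256
n = Σf = 74
Mean = 256 / 74 = 3.4595

3.459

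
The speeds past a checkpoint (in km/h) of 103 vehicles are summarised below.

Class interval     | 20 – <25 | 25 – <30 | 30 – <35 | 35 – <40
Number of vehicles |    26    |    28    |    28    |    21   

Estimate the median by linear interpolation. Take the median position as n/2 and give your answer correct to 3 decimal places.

Cumulative frequencies: 26, 54, 82, 103
n = 103; position = n/2 = 51.5.
This falls in the class 25 – <30: L = 25, F = 26, f = 28, h = 5.
Median ≈ 25 + ((51.5 − 26) / 28) × 5 = 29.5536

29.554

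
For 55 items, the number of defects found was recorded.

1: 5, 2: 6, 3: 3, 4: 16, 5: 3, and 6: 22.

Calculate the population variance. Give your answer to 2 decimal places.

2.87

Values: 1, 2, 3, 4, 5, 6
n = 55, Σfx = 237, mean = 4.3091
Σfx² = 1179
Σf(x − x̄)² = Σfx² − (Σfx)²/n = 1179 − 237²/55 = 157.7455
Population variance = 157.7455 / 55 = 2.8681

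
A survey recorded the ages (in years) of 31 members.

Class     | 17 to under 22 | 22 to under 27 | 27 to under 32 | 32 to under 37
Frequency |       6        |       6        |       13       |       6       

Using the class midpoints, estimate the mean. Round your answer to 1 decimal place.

27.6

Midpoints: 19.5, 24.5, 29.5, 34.5
Σfm = 6×19.5 + 6×24.5 + 13×29.5 + 6×34.5 = 854.5
n = Σf = 31
Mean = 854.5 / 31 = 27.5645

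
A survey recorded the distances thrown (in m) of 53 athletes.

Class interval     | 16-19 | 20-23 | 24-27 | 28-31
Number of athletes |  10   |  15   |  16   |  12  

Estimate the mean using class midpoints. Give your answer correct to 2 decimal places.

23.76

Midpoints: 17.5, 21.5, 25.5, 29.5
Σfm = 10×17.5 + 15×21.5 + 16×25.5 + 12×29.5 = 1259.5
n = Σf = 53
Mean = 1259.5 / 53 = 23.7642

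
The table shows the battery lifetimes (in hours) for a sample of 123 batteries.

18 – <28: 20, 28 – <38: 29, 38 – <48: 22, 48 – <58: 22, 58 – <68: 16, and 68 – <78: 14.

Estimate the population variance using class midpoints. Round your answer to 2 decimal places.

Midpoints: 23, 33, 43, 53, 63, 73
n = 123, Σfm = 5559, mean = 45.1951
Σfm² = 282747
Σf(m − x̄)² = Σfm² − (Σfm)²/n = 282747 − 5559²/123 = 31507.3171
Population variance = 31507.3171 / 123 = 256.1570

256.16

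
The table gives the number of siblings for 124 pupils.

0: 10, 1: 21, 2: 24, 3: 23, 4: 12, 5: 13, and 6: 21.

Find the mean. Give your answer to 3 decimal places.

Values: 0, 1, 2, 3, 4, 5, 6
Σfx = 10×0 + 21×1 + 24×2 + 23×3 + 12×4 + 13×5 + 21×6 = 377
n = Σf = 124
Mean = 377 / 124 = 3.0403

3.040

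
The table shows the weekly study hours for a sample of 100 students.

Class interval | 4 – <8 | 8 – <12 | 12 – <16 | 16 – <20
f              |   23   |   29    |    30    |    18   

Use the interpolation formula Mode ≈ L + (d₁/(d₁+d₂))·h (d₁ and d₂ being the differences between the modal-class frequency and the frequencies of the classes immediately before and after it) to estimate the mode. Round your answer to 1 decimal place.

12.3

Modal class: 12 – <16 (highest frequency 30).
d₁ = 30 − 29 = 1, d₂ = 30 − 18 = 12
Mode ≈ 12 + (1/(1+12)) × 4 = 12 + 0.3077 = 12.3077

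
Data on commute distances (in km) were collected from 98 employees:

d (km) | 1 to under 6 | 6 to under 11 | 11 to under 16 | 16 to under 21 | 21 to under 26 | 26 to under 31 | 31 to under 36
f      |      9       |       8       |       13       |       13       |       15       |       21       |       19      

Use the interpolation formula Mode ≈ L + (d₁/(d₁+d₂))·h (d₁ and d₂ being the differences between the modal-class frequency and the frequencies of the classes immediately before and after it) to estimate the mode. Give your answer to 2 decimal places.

29.75

Modal class: 26 to under 31 (highest frequency 21).
d₁ = 21 − 15 = 6, d₂ = 21 − 19 = 2
Mode ≈ 26 + (6/(6+2)) × 5 = 26 + 3.7500 = 29.7500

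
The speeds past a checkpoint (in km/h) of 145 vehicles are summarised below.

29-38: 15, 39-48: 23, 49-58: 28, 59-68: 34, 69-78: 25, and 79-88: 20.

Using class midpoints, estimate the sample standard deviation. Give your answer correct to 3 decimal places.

Midpoints: 33.5, 43.5, 53.5, 63.5, 73.5, 83.5
n = 145, Σfm = 8667.5, mean = 59.7759
Σfm² = 552096.25
Σf(m − x̄)² = Σfm² − (Σfm)²/n = 552096.25 − 8667.5²/145 = 33988.9655
Sample variance = 33988.9655 / 144 = 236.0345
Standard deviation = √236.0345 = 15.3634

15.363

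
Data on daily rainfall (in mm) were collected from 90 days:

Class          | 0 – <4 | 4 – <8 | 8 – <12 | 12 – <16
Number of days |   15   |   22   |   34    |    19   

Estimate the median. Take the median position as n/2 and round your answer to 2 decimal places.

8.94

Cumulative frequencies: 15, 37, 71, 90
n = 90; position = n/2 = 45.
This falls in the class 8 – <12: L = 8, F = 37, f = 34, h = 4.
Median ≈ 8 + ((45 − 37) / 34) × 4 = 8.9412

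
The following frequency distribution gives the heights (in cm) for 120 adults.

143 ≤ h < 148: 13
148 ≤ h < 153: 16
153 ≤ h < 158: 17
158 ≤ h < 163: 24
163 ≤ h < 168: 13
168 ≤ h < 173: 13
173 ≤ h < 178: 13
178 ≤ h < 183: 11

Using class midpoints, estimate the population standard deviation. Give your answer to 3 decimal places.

Midpoints: 145.5, 150.5, 155.5, 160.5, 165.5, 170.5, 175.5, 180.5
n = 120, Σfm = 19430, mean = 161.9167
Σfm² = 3159700
Σf(m − x̄)² = Σfm² − (Σfm)²/n = 3159700 − 19430²/120 = 13659.1667
Population variance = 13659.1667 / 120 = 113.8264
Standard deviation = √113.8264 = 10.6689

10.669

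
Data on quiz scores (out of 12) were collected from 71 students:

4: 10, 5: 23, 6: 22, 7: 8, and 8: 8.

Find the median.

6

Cumulative frequencies: 10, 33, 55, 63, 71
n = 71, so the median is the value in position (n+1)/2 = 36.
Position 36 falls at value 6.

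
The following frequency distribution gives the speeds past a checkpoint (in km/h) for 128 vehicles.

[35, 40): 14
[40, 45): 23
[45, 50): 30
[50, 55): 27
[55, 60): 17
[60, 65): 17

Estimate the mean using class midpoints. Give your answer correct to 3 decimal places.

Midpoints: 37.5, 42.5, 47.5, 52.5, 57.5, 62.5
Σfm = 14×37.5 + 23×42.5 + 30×47.5 + 27×52.5 + 17×57.5 + 17×62.5 = 6385
n = Σf = 128
Mean = 6385 / 128 = 49.8828

49.883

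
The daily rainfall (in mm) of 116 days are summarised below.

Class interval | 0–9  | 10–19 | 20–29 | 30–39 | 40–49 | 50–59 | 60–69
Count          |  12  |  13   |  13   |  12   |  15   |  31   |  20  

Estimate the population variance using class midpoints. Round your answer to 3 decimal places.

395.571

Midpoints: 4.5, 14.5, 24.5, 34.5, 44.5, 54.5, 64.5
n = 116, Σfm = 4622, mean = 39.8448
Σfm² = 230049
Σf(m − x̄)² = Σfm² − (Σfm)²/n = 230049 − 4622²/116 = 45886.2069
Population variance = 45886.2069 / 116 = 395.5707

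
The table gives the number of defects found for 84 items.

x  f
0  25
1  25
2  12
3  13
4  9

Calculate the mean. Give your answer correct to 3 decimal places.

1.476

Values: 0, 1, 2, 3, 4
Σfx = 25×0 + 25×1 + 12×2 + 13×3 + 9×4 = 124
n = Σf = 84
Mean = 124 / 84 = 1.4762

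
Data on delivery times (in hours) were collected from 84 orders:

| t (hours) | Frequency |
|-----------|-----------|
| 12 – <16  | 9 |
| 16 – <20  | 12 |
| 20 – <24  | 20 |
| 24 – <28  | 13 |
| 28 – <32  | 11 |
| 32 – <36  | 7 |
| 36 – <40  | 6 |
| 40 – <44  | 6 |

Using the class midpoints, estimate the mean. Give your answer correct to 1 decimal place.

Midpoints: 14, 18, 22, 26, 30, 34, 38, 42
Σfm = 9×14 + 12×18 + 20×22 + 13×26 + 11×30 + 7×34 + 6×38 + 6×42 = 2168
n = Σf = 84
Mean = 2168 / 84 = 25.8095

25.8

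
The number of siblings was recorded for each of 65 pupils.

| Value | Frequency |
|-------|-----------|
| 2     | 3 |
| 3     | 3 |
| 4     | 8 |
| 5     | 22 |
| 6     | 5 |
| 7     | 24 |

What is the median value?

5

Cumulative frequencies: 3, 6, 14, 36, 41, 65
n = 65, so the median is the value in position (n+1)/2 = 33.
Position 33 falls at value 5.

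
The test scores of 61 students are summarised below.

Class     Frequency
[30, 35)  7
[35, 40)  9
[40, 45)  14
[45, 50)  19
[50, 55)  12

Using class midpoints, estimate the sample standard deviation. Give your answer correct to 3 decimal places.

6.372

Midpoints: 32.5, 37.5, 42.5, 47.5, 52.5
n = 61, Σfm = 2692.5, mean = 44.1393
Σfm² = 121281.25
Σf(m − x̄)² = Σfm² − (Σfm)²/n = 121281.25 − 2692.5²/61 = 2436.0656
Sample variance = 2436.0656 / 60 = 40.6011
Standard deviation = √40.6011 = 6.3719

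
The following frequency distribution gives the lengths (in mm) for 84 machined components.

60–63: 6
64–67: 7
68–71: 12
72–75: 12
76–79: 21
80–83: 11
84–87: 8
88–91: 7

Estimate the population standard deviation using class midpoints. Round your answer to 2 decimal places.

Midpoints: 61.5, 65.5, 69.5, 73.5, 77.5, 81.5, 85.5, 89.5
n = 84, Σfm = 6378, mean = 75.9286
Σfm² = 489265
Σf(m − x̄)² = Σfm² − (Σfm)²/n = 489265 − 6378²/84 = 4992.5714
Population variance = 4992.5714 / 84 = 59.4354
Standard deviation = √59.4354 = 7.7094

7.71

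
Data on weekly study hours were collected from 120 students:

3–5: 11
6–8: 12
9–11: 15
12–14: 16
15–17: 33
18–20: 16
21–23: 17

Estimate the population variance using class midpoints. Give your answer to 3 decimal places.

Midpoints: 4, 7, 10, 13, 16, 19, 22
n = 120, Σfm = 1692, mean = 14.1000
Σfm² = 27420
Σf(m − x̄)² = Σfm² − (Σfm)²/n = 27420 − 1692²/120 = 3562.8000
Population variance = 3562.8000 / 120 = 29.6900

29.690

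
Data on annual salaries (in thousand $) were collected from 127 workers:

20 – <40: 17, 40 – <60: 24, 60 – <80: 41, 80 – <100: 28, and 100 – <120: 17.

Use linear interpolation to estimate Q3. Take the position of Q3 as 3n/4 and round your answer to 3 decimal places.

Cumulative frequencies: 17, 41, 82, 110, 127
n = 127; position = 3n/4 = 95.25.
This falls in the class 80 – <100: L = 80, F = 82, f = 28, h = 20.
Upper quartile ≈ 80 + ((95.25 − 82) / 28) × 20 = 89.4643

89.464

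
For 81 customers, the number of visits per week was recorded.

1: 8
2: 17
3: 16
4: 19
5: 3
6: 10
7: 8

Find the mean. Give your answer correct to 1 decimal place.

Values: 1, 2, 3, 4, 5, 6, 7
Σfx = 8×1 + 17×2 + 16×3 + 19×4 + 3×5 + 10×6 + 8×7 = 297
n = Σf = 81
Mean = 297 / 81 = 3.6667

3.7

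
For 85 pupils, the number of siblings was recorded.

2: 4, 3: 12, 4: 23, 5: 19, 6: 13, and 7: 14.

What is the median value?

Cumulative frequencies: 4, 16, 39, 58, 71, 85
n = 85, so the median is the value in position (n+1)/2 = 43.
Position 43 falls at value 5.

5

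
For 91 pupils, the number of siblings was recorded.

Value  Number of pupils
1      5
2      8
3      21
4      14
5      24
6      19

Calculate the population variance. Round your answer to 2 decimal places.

Values: 1, 2, 3, 4, 5, 6
n = 91, Σfx = 374, mean = 4.1099
Σfx² = 1734
Σf(x − x̄)² = Σfx² − (Σfx)²/n = 1734 − 374²/91 = 196.9011
Population variance = 196.9011 / 91 = 2.1637

2.16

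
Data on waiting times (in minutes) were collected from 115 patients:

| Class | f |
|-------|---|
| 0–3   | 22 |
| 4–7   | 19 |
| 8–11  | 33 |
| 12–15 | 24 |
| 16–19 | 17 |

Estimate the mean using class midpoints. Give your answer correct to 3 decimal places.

9.326

Midpoints: 1.5, 5.5, 9.5, 13.5, 17.5
Σfm = 22×1.5 + 19×5.5 + 33×9.5 + 24×13.5 + 17×17.5 = 1072.5
n = Σf = 115
Mean = 1072.5 / 115 = 9.3261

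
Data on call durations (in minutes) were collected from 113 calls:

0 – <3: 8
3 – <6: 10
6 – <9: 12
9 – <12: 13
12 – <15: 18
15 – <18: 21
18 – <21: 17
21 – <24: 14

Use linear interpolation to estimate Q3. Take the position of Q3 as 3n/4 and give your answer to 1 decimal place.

Cumulative frequencies: 8, 18, 30, 43, 61, 82, 99, 113
n = 113; position = 3n/4 = 84.75.
This falls in the class 18 – <21: L = 18, F = 82, f = 17, h = 3.
Upper quartile ≈ 18 + ((84.75 − 82) / 17) × 3 = 18.4853

18.5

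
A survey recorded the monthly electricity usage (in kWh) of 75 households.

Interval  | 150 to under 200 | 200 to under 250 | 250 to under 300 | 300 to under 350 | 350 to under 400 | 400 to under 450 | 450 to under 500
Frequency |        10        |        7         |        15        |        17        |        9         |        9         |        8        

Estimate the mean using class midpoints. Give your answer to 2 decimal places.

319.67

Midpoints: 175, 225, 275, 325, 375, 425, 475
Σfm = 10×175 + 7×225 + 15×275 + 17×325 + 9×375 + 9×425 + 8×475 = 23975
n = Σf = 75
Mean = 23975 / 75 = 319.6667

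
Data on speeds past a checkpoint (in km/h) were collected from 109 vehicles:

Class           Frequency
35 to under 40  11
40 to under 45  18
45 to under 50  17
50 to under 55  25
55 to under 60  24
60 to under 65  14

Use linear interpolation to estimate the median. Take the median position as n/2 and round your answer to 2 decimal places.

51.70

Cumulative frequencies: 11, 29, 46, 71, 95, 109
n = 109; position = n/2 = 54.5.
This falls in the class 50 to under 55: L = 50, F = 46, f = 25, h = 5.
Median ≈ 50 + ((54.5 − 46) / 25) × 5 = 51.7000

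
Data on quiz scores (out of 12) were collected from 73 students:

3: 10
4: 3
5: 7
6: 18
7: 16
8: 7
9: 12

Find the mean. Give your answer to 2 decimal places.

Values: 3, 4, 5, 6, 7, 8, 9
Σfx = 10×3 + 3×4 + 7×5 + 18×6 + 16×7 + 7×8 + 12×9 = 461
n = Σf = 73
Mean = 461 / 73 = 6.3151

6.32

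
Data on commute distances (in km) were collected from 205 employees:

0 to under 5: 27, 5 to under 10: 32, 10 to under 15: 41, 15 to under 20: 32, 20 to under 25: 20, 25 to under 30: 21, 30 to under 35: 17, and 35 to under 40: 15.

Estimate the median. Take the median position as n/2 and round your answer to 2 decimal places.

15.39

Cumulative frequencies: 27, 59, 100, 132, 152, 173, 190, 205
n = 205; position = n/2 = 102.5.
This falls in the class 15 to under 20: L = 15, F = 100, f = 32, h = 5.
Median ≈ 15 + ((102.5 − 100) / 32) × 5 = 15.3906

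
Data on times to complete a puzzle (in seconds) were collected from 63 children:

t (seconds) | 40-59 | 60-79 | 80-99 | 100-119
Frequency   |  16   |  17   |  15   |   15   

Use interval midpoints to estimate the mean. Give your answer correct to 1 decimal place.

Midpoints: 49.5, 69.5, 89.5, 109.5
Σfm = 16×49.5 + 17×69.5 + 15×89.5 + 15×109.5 = 4958.5
n = Σf = 63
Mean = 4958.5 / 63 = 78.7063

78.7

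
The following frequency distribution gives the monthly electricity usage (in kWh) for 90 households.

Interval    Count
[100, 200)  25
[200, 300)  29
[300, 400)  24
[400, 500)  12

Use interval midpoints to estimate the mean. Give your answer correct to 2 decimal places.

275.56

Midpoints: 150, 250, 350, 450
Σfm = 25×150 + 29×250 + 24×350 + 12×450 = 24800
n = Σf = 90
Mean = 24800 / 90 = 275.5556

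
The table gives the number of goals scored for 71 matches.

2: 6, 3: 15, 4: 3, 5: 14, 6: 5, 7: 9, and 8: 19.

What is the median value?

Cumulative frequencies: 6, 21, 24, 38, 43, 52, 71
n = 71, so the median is the value in position (n+1)/2 = 36.
Position 36 falls at value 5.

5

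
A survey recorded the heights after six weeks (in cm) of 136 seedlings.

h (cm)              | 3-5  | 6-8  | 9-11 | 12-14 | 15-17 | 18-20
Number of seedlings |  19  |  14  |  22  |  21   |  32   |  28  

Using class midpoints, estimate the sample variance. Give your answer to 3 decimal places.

26.023

Midpoints: 4, 7, 10, 13, 16, 19
n = 136, Σfm = 1711, mean = 12.5809
Σfm² = 25039
Σf(m − x̄)² = Σfm² − (Σfm)²/n = 25039 − 1711²/136 = 3513.1103
Sample variance = 3513.1103 / 135 = 26.0230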